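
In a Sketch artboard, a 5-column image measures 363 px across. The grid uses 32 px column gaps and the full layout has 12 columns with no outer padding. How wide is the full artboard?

916 px

5 columns + 4 column gaps: 5c + 4·32 = 363.
5c = 363 − 128 = 235, so c = 47 px.
Artboard = 12·47 + 11·32 = 564 + 352 = 916 px.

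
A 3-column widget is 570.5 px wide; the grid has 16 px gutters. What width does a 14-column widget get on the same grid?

3 columns + 2 gutters: 3c + 2·16 = 570.5.
3c = 570.5 − 32 = 538.5, so c = 179.5 px.
14-column span = 14·179.5 + 13·16 = 2721 px.

2721 px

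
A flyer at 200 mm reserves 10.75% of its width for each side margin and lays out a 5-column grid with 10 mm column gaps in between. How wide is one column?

Each margin = 10.75% of 200 = 21.5 mm; content = 200 − 2·21.5 = 157 mm.
5c + 4·10 = 157 → 5c = 117 → c = 23.4 mm.

23.4 mm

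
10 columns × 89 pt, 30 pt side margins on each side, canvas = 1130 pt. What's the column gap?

20 pt

Inside the margins: 1130 − 60 = 1070 pt.
10·89 + 9g = 1070 → 9g = 180 → g = 20 pt.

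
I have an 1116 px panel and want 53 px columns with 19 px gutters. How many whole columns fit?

15 columns

Each extra column adds 53 + 19 = 72 px.
(1116 + 19) / 72 = 15.76, so 15 columns fit.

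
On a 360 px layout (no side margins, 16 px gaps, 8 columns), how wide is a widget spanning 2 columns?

78 px

8c + 7·16 = 360 → 8c = 248 → c = 31 px.
Span of 2: 2·31 + 1·16 = 62 + 16 = 78 px.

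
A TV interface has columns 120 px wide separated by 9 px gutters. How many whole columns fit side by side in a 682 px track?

5 columns

Each extra column adds 120 + 9 = 129 px.
(682 + 9) / 129 = 5.36, so 5 columns fit.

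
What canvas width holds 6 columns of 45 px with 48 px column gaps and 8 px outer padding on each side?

Canvas = 2·8 + 6·45 + 5·48 = 16 + 270 + 240 = 526 px.

526 px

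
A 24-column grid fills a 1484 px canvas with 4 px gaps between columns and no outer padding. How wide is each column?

58 px

24c + 23·4 = 1484 → 24c = 1392 → c = 58 px.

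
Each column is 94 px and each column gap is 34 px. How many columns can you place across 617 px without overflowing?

5 columns

k columns need k·94 + (k−1)·34 = k·128 − 34.
k·128 − 34 ≤ 617 → k ≤ 651 / 128 ≈ 5.09, so k = 5.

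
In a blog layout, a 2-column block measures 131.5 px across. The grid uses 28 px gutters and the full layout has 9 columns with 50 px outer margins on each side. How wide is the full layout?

789.75 px

131.5 − 1·28 = 103.5; ÷2 gives c = 51.75 px.
Adding margins, columns and gutters: 100 + 465.75 + 224 = 789.75 px.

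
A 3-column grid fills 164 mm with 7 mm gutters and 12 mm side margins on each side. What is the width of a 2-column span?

91 mm

Subtract both margins: 164 − 2·12 = 140 mm.
3c + 2·7 = 140 → 3c = 126 → c = 42 mm.
2 columns plus 1 gutter: 84 + 7 = 91 mm.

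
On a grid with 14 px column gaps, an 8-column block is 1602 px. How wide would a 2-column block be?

390 px

8c + 7·14 = 1602 → 8c = 1504 → c = 188 px.
2-column span = 2·188 + 1·14 = 390 px.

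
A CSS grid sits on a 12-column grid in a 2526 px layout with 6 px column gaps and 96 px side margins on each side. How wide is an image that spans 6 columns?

1164 px

Content width = 2526 − 2·96 = 2334 px.
12 columns + 11 column gaps: 12c + 11·6 = 2334.
12c = 2334 − 66 = 2268, so c = 189 px.
Span of 6: 6·189 + 5·6 = 1134 + 30 = 1164 px.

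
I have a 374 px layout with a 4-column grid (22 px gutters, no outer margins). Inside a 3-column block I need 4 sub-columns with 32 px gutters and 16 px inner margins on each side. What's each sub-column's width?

4c + 3·22 = 374 → 4c = 308 → c = 77 px.
3-column span = 3·77 + 2·22 = 275 px.
Inner content = 275 − 2·16 = 243 px.
Subtracting 3 gutters of 32 leaves 147 for 4 columns, so d = 36.75 px.

36.75 px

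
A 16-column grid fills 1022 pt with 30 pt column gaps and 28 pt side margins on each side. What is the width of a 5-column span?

281.25 pt

Content width = 1022 − 2·28 = 966 pt.
16c + 15·30 = 966 → 16c = 516 → c = 32.25 pt.
5 columns plus 4 column gaps: 161.25 + 120 = 281.25 pt.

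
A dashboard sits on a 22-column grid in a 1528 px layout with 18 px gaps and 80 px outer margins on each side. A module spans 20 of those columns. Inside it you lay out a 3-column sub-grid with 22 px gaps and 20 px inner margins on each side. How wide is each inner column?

Inside the margins: 1528 − 160 = 1368 px.
22 columns + 21 gaps: 22c + 21·18 = 1368.
22c = 1368 − 378 = 990, so c = 45 px.
20-column span = 20·45 + 19·18 = 1242 px.
Inner content = 1242 − 2·20 = 1202 px.
3d + 2·22 = 1202 → 3d = 1158 → d = 386 px.

386 px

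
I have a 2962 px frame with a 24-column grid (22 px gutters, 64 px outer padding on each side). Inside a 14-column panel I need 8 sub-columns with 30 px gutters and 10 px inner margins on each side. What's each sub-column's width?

Inside the margins: 2962 − 128 = 2834 px.
24 columns + 23 gutters: 24c + 23·22 = 2834.
24c = 2834 − 506 = 2328, so c = 97 px.
14 columns plus 13 gutters: 1358 + 286 = 1644 px.
Inner content = 1644 − 2·10 = 1624 px.
Subtracting 7 gutters of 30 leaves 1414 for 8 columns, so d = 176.75 px.

176.75 px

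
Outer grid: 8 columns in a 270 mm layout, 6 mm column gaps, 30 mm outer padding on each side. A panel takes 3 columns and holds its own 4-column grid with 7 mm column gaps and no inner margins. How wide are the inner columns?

Inside the margins: 270 − 60 = 210 mm.
210 − 7·6 = 168; ÷8 gives c = 21 mm.
3 columns plus 2 column gaps: 63 + 12 = 75 mm.
4 columns + 3 column gaps: 4d + 3·7 = 75.
4d = 75 − 21 = 54, so d = 13.5 mm.

13.5 mm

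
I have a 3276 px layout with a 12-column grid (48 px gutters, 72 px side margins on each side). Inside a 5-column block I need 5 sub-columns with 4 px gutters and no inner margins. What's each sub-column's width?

Inside the margins: 3276 − 144 = 3132 px.
12c + 11·48 = 3132 → 12c = 2604 → c = 217 px.
Span of 5: 5·217 + 4·48 = 1085 + 192 = 1277 px.
5 columns + 4 gutters: 5d + 4·4 = 1277.
5d = 1277 − 16 = 1261, so d = 252.2 px.

252.2 px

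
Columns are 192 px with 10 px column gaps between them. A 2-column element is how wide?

2-column span = 2·192 + 1·10 = 394 px.

394 px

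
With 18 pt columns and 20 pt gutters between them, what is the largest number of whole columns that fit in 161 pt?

4 columns: 4·18 + 3·20 = 132 pt ≤ 161.
5 columns: 170 pt > 161. So 4.

4 columns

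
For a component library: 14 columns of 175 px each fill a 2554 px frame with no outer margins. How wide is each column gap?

8 px

14·175 + 13g = 2554 → 13g = 104 → g = 8 px.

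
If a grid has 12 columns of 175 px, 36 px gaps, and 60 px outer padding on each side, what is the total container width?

2616 px

Total width: 2·60 + 12·175 + 11·36 = 2616 px.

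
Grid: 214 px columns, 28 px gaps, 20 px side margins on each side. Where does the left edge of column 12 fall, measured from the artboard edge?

2682 px

Each column+gutter stride is 242 px; 11 of them past the 20 px margin is 20 + 2662 = 2682 px.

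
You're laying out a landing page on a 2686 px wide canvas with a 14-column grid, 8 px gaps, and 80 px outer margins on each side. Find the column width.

Inside the margins: 2686 − 160 = 2526 px.
14c + 13·8 = 2526 → 14c = 2422 → c = 173 px.

173 px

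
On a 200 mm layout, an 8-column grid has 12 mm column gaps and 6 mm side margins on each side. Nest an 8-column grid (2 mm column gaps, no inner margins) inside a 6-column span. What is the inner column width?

15.5 mm

Outer content = 200 − 2·6 = 188 mm.
8 columns + 7 column gaps: 8c + 7·12 = 188.
8c = 188 − 84 = 104, so c = 13 mm.
Span of 6: 6·13 + 5·12 = 78 + 60 = 138 mm.
Subtracting 7 column gaps of 2 leaves 124 for 8 columns, so d = 15.5 mm.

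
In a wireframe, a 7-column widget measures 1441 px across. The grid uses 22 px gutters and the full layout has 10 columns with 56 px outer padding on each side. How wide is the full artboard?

1441 − 6·22 = 1309; ÷7 gives c = 187 px.
Artboard = 2·56 + 10·187 + 9·22 = 112 + 1870 + 198 = 2180 px.

2180 px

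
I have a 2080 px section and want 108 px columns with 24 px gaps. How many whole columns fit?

15 columns: 15·108 + 14·24 = 1956 px ≤ 2080.
16 columns: 2088 px > 2080. So 15.

15 columns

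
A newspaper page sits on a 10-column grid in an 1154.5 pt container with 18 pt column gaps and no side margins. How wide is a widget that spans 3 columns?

333.75 pt

10 columns + 9 column gaps: 10c + 9·18 = 1154.5.
10c = 1154.5 − 162 = 992.5, so c = 99.25 pt.
3 columns plus 2 column gaps: 297.75 + 36 = 333.75 pt.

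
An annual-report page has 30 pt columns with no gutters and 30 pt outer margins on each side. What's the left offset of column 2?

60 pt

Each column+gutter stride is 30 pt; 1 of them past the 30 pt margin is 30 + 30 = 60 pt.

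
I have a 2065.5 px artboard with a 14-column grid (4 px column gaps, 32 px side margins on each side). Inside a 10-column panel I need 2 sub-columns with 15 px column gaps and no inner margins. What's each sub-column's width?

Outer content = 2065.5 − 2·32 = 2001.5 px.
Subtracting 13 column gaps of 4 leaves 1949.5 for 14 columns, so c = 139.25 px.
10 columns plus 9 column gaps: 1392.5 + 36 = 1428.5 px.
Subtracting 1 column gap of 15 leaves 1413.5 for 2 columns, so d = 706.75 px.

706.75 px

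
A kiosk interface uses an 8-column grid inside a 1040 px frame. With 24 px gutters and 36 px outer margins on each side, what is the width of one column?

100 px

Subtract both margins: 1040 − 2·36 = 968 px.
8c + 7·24 = 968 → 8c = 800 → c = 100 px.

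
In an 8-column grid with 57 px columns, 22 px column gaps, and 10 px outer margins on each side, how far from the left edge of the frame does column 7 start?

484 px

Each column+gutter stride is 79 px; 6 of them past the 10 px margin is 10 + 474 = 484 px.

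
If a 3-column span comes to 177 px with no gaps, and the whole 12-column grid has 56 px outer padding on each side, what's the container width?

177 / 3 = 59 px per column.
Container = 2·56 + 12·59 = 112 + 708 = 820 px.

820 px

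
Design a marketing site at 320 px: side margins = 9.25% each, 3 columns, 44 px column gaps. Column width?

320 × (1 − 2·9.25%) = 320 × 81.5% = 260.8 px for the columns.
Subtracting 2 column gaps of 44 leaves 172.8 for 3 columns, so c = 57.6 px.

57.6 px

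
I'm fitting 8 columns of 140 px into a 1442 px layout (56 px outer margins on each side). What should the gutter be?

Subtract both margins: 1442 − 2·56 = 1330 px.
8 columns take 8·140 = 1120 px; remaining 210 splits into 7 gutters.
g = 210 / 7 = 30 px.

30 px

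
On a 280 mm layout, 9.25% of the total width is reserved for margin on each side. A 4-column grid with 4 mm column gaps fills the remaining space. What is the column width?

Each margin = 9.25% of 280 = 25.9 mm; content = 280 − 2·25.9 = 228.2 mm.
228.2 − 3·4 = 216.2; ÷4 gives c = 54.05 mm.

54.05 mm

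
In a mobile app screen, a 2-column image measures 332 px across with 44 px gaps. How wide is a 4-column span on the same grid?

708 px

332 − 1·44 = 288; ÷2 gives c = 144 px.
4-column span = 4·144 + 3·44 = 708 px.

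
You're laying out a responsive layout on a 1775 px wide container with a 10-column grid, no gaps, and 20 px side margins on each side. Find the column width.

173.5 px

Content width = 1775 − 2·20 = 1735 px.
10c = 1735 → c = 173.5 px.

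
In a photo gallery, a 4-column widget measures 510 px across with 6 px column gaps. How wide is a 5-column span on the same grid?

639 px

510 − 3·6 = 492; ÷4 gives c = 123 px.
5-column span = 5·123 + 4·6 = 639 px.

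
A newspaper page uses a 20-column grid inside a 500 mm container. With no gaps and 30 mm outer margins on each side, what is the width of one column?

Content width = 500 − 2·30 = 440 mm.
440 / 20 = 22 mm per column.

22 mm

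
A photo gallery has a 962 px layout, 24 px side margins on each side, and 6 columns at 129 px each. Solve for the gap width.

28 px

Inside the margins: 962 − 48 = 914 px.
6·129 + 5g = 914 → 5g = 140 → g = 28 px.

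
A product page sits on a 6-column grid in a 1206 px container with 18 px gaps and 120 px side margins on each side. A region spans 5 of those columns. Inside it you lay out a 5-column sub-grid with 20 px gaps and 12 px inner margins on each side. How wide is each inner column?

139.6 px

Subtract both margins: 1206 − 2·120 = 966 px.
6 columns + 5 gaps: 6c + 5·18 = 966.
6c = 966 − 90 = 876, so c = 146 px.
Span of 5: 5·146 + 4·18 = 730 + 72 = 802 px.
Inner content = 802 − 2·12 = 778 px.
778 − 4·20 = 698; ÷5 gives d = 139.6 px.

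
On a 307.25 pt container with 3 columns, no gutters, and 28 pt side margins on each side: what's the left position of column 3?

195.5 pt

Inside the margins: 307.25 − 56 = 251.25 pt.
251.25 / 3 = 83.75 pt per column.
Column 3 starts at margin + 2·(column + gutter) = 28 + 2·83.75 = 195.5 pt.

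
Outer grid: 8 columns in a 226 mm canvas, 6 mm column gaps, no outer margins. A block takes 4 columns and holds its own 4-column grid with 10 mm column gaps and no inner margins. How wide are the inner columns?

20 mm

226 − 7·6 = 184; ÷8 gives c = 23 mm.
4 columns plus 3 column gaps: 92 + 18 = 110 mm.
4d + 3·10 = 110 → 4d = 80 → d = 20 mm.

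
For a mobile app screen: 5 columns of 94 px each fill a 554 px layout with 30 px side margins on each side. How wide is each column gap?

6 px

Take off 60 px of margins, leaving 494 px.
5·94 + 4g = 494 → 4g = 24 → g = 6 px.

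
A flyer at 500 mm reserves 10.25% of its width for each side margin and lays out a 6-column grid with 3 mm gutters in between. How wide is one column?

500 × (1 − 2·10.25%) = 500 × 79.5% = 397.5 mm for the columns.
Subtracting 5 gutters of 3 leaves 382.5 for 6 columns, so c = 63.75 mm.

63.75 mm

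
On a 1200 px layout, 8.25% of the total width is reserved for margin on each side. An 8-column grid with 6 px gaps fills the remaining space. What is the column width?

Each margin = 8.25% of 1200 = 99 px; content = 1200 − 2·99 = 1002 px.
Subtracting 7 gaps of 6 leaves 960 for 8 columns, so c = 120 px.

120 px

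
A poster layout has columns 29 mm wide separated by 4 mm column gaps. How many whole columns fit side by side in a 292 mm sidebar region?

8 columns: 8·29 + 7·4 = 260 mm ≤ 292.
9 columns: 293 mm > 292. So 8.

8 columns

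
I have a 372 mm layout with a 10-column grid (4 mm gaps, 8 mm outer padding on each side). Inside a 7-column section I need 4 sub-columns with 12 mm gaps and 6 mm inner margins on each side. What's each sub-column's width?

Inside the margins: 372 − 16 = 356 mm.
10c + 9·4 = 356 → 10c = 320 → c = 32 mm.
7 columns plus 6 gaps: 224 + 24 = 248 mm.
Inner content = 248 − 2·6 = 236 mm.
4d + 3·12 = 236 → 4d = 200 → d = 50 mm.

50 mm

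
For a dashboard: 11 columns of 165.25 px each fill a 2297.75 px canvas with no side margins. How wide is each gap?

48 px

Columns use 1817.75 px, leaving 480 px across 10 gaps = 48 px each.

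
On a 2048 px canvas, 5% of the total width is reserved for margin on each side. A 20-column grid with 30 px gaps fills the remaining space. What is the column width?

2048 × (1 − 2·5%) = 2048 × 90% = 1843.2 px for the columns.
1843.2 − 19·30 = 1273.2; ÷20 gives c = 63.66 px.

63.66 px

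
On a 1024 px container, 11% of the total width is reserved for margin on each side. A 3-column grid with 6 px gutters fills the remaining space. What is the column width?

262.24 px

Each margin = 11% of 1024 = 112.64 px; content = 1024 − 2·112.64 = 798.72 px.
798.72 − 2·6 = 786.72; ÷3 gives c = 262.24 px.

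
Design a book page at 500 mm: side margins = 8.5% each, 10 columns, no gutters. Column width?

Each margin = 8.5% of 500 = 42.5 mm; content = 500 − 2·42.5 = 415 mm.
415 / 10 = 41.5 mm per column.

41.5 mm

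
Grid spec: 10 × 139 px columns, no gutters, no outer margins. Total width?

Summing: 1390 = 1390 px.

1390 px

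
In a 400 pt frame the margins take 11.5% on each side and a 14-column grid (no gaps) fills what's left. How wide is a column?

Each margin = 11.5% of 400 = 46 pt; content = 400 − 2·46 = 308 pt.
With no gaps, each column is 308/14 = 22 pt.

22 pt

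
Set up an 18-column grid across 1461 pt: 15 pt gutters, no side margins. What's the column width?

67 pt

1461 − 17·15 = 1206; ÷18 gives c = 67 pt.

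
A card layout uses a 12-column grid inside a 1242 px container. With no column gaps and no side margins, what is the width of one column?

103.5 px

12c = 1242 → c = 103.5 px.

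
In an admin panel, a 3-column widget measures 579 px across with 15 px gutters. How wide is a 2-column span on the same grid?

381 px

579 − 2·15 = 549; ÷3 gives c = 183 px.
2 columns plus 1 gutter: 366 + 15 = 381 px.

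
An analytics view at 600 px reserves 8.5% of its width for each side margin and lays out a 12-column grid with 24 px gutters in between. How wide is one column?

600 × (1 − 2·8.5%) = 600 × 83% = 498 px for the columns.
498 − 11·24 = 234; ÷12 gives c = 19.5 px.

19.5 px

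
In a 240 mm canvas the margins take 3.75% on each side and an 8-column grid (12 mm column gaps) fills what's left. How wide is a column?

17.25 mm

Margins: 3.75% × 240 = 9 mm each, so content = 240 − 18 = 222 mm.
8c + 7·12 = 222 → 8c = 138 → c = 17.25 mm.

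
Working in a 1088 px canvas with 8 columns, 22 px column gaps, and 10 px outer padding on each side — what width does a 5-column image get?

659.25 px

Take off 20 px of margins, leaving 1068 px.
Subtracting 7 column gaps of 22 leaves 914 for 8 columns, so c = 114.25 px.
Span of 5: 5·114.25 + 4·22 = 571.25 + 88 = 659.25 px.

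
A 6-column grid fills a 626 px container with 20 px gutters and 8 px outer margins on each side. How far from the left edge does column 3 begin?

Take off 16 px of margins, leaving 610 px.
Subtracting 5 gutters of 20 leaves 510 for 6 columns, so c = 85 px.
Each column+gutter stride is 105 px; 2 of them past the 8 px margin is 8 + 210 = 218 px.

218 px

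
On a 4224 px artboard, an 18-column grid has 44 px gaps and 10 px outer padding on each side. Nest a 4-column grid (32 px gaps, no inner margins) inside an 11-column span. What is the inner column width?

614 px

Subtract both margins: 4224 − 2·10 = 4204 px.
18c + 17·44 = 4204 → 18c = 3456 → c = 192 px.
11 columns plus 10 gaps: 2112 + 440 = 2552 px.
4d + 3·32 = 2552 → 4d = 2456 → d = 614 px.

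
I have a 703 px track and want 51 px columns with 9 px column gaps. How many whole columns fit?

Each extra column adds 51 + 9 = 60 px.
(703 + 9) / 60 = 11.87, so 11 columns fit.

11 columns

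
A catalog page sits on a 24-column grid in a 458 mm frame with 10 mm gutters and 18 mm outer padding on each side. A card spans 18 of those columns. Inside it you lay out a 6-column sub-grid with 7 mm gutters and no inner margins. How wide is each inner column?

Take off 36 mm of margins, leaving 422 mm.
24 columns + 23 gutters: 24c + 23·10 = 422.
24c = 422 − 230 = 192, so c = 8 mm.
18 columns plus 17 gutters: 144 + 170 = 314 mm.
6 columns + 5 gutters: 6d + 5·7 = 314.
6d = 314 − 35 = 279, so d = 46.5 mm.

46.5 mm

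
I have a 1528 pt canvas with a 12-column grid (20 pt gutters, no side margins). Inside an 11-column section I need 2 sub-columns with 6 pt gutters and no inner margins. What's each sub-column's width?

12c + 11·20 = 1528 → 12c = 1308 → c = 109 pt.
11-column span = 11·109 + 10·20 = 1399 pt.
2 columns + 1 gutter: 2d + 1·6 = 1399.
2d = 1399 − 6 = 1393, so d = 696.5 pt.

696.5 pt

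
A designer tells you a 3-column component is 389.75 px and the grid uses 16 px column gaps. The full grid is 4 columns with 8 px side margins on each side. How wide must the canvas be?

389.75 − 2·16 = 357.75; ÷3 gives c = 119.25 px.
Canvas = 2·8 + 4·119.25 + 3·16 = 16 + 477 + 48 = 541 px.

541 px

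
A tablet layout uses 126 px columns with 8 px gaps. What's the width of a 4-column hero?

4-column span = 4·126 + 3·8 = 528 px.

528 px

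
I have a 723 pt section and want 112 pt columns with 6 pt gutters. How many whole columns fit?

6 columns

k columns need k·112 + (k−1)·6 = k·118 − 6.
k·118 − 6 ≤ 723 → k ≤ 729 / 118 ≈ 6.18, so k = 6.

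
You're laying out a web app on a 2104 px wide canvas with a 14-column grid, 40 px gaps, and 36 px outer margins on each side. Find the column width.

108 px

Inside the margins: 2104 − 72 = 2032 px.
2032 − 13·40 = 1512; ÷14 gives c = 108 px.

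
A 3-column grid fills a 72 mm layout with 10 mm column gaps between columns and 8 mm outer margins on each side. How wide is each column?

12 mm

Subtract both margins: 72 − 2·8 = 56 mm.
3c + 2·10 = 56 → 3c = 36 → c = 12 mm.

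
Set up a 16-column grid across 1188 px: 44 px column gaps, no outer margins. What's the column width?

16 columns + 15 column gaps: 16c + 15·44 = 1188.
16c = 1188 − 660 = 528, so c = 33 px.

33 px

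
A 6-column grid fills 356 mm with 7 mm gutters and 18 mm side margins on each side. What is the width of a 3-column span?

156.5 mm

Subtract both margins: 356 − 2·18 = 320 mm.
Subtracting 5 gutters of 7 leaves 285 for 6 columns, so c = 47.5 mm.
3 columns plus 2 gutters: 142.5 + 14 = 156.5 mm.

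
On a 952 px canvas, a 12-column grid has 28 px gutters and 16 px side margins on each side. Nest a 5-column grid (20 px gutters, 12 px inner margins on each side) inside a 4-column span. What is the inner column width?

36.8 px

Take off 32 px of margins, leaving 920 px.
12 columns + 11 gutters: 12c + 11·28 = 920.
12c = 920 − 308 = 612, so c = 51 px.
4-column span = 4·51 + 3·28 = 288 px.
Inner content = 288 − 2·12 = 264 px.
Subtracting 4 gutters of 20 leaves 184 for 5 columns, so d = 36.8 px.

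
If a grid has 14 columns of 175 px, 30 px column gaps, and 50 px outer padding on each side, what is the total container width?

2940 px

Total width: 2·50 + 14·175 + 13·30 = 2940 px.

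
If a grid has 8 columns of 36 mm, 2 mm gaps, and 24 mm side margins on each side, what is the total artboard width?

350 mm

Artboard = 2·24 + 8·36 + 7·2 = 48 + 288 + 14 = 350 mm.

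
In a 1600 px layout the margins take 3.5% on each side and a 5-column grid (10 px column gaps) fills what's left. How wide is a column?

289.6 px

Each margin = 3.5% of 1600 = 56 px; content = 1600 − 2·56 = 1488 px.
1488 − 4·10 = 1448; ÷5 gives c = 289.6 px.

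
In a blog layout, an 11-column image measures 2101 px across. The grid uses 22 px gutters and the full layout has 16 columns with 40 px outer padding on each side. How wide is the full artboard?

2101 − 10·22 = 1881; ÷11 gives c = 171 px.
Total width: 2·40 + 16·171 + 15·22 = 3146 px.

3146 px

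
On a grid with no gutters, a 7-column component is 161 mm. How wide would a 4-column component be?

92 mm

7c = 161 → c = 23 mm.
With no gutters, 4 columns span 4·23 = 92 mm.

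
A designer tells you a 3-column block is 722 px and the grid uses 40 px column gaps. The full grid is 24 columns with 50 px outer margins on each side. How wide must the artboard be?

3 columns + 2 column gaps: 3c + 2·40 = 722.
3c = 722 − 80 = 642, so c = 214 px.
Adding margins, columns and gutters: 100 + 5136 + 920 = 6156 px.

6156 px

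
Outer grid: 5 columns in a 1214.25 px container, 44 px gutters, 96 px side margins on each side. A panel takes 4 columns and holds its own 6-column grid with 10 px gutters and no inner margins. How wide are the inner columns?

Take off 192 px of margins, leaving 1022.25 px.
1022.25 − 4·44 = 846.25; ÷5 gives c = 169.25 px.
4-column span = 4·169.25 + 3·44 = 809 px.
6 columns + 5 gutters: 6d + 5·10 = 809.
6d = 809 − 50 = 759, so d = 126.5 px.

126.5 px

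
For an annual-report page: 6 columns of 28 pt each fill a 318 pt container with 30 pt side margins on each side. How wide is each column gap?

18 pt

Subtract both margins: 318 − 2·30 = 258 pt.
6·28 + 5g = 258 → 5g = 90 → g = 18 pt.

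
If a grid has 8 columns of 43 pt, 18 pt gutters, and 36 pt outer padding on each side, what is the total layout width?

Layout = 2·36 + 8·43 + 7·18 = 72 + 344 + 126 = 542 pt.

542 pt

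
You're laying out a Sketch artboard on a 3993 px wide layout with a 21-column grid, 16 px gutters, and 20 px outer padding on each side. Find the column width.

173 px

Subtract both margins: 3993 − 2·20 = 3953 px.
Subtracting 20 gutters of 16 leaves 3633 for 21 columns, so c = 173 px.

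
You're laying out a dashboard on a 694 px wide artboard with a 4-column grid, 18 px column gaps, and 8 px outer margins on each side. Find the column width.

156 px

Take off 16 px of margins, leaving 678 px.
Subtracting 3 column gaps of 18 leaves 624 for 4 columns, so c = 156 px.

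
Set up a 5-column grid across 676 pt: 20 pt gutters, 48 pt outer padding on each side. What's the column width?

Take off 96 pt of margins, leaving 580 pt.
5c + 4·20 = 580 → 5c = 500 → c = 100 pt.

100 pt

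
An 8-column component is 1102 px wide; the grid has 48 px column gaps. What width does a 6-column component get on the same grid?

8 columns + 7 column gaps: 8c + 7·48 = 1102.
8c = 1102 − 336 = 766, so c = 95.75 px.
Span of 6: 6·95.75 + 5·48 = 574.5 + 240 = 814.5 px.

814.5 px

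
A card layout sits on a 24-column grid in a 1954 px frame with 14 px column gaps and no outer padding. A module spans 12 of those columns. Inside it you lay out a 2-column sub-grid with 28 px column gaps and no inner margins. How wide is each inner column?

471 px

24 columns + 23 column gaps: 24c + 23·14 = 1954.
24c = 1954 − 322 = 1632, so c = 68 px.
12-column span = 12·68 + 11·14 = 970 px.
2d + 1·28 = 970 → 2d = 942 → d = 471 px.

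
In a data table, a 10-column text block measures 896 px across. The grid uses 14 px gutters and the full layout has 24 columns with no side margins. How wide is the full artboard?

2170 px

Subtracting 9 gutters of 14 leaves 770 for 10 columns, so c = 77 px.
Total width: 24·77 + 23·14 = 2170 px.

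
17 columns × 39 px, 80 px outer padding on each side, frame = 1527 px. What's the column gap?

Take off 160 px of margins, leaving 1367 px.
17 columns take 17·39 = 663 px; remaining 704 splits into 16 column gaps.
g = 704 / 16 = 44 px.

44 px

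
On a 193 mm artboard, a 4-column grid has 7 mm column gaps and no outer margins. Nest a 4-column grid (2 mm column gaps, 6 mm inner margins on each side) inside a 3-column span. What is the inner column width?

4 columns + 3 column gaps: 4c + 3·7 = 193.
4c = 193 − 21 = 172, so c = 43 mm.
3 columns plus 2 column gaps: 129 + 14 = 143 mm.
Inner content = 143 − 2·6 = 131 mm.
Subtracting 3 column gaps of 2 leaves 125 for 4 columns, so d = 31.25 mm.

31.25 mm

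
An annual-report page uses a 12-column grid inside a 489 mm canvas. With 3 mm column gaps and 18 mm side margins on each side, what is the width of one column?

35 mm

Take off 36 mm of margins, leaving 453 mm.
12 columns + 11 column gaps: 12c + 11·3 = 453.
12c = 453 − 33 = 420, so c = 35 mm.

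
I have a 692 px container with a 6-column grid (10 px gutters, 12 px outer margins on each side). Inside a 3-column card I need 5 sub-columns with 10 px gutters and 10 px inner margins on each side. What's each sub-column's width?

Subtract both margins: 692 − 2·12 = 668 px.
668 − 5·10 = 618; ÷6 gives c = 103 px.
3 columns plus 2 gutters: 309 + 20 = 329 px.
Inner content = 329 − 2·10 = 309 px.
5 columns + 4 gutters: 5d + 4·10 = 309.
5d = 309 − 40 = 269, so d = 53.8 px.

53.8 px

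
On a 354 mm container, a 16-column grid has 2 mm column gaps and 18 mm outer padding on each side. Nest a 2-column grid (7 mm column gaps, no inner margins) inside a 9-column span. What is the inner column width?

Outer content = 354 − 2·18 = 318 mm.
16c + 15·2 = 318 → 16c = 288 → c = 18 mm.
9 columns plus 8 column gaps: 162 + 16 = 178 mm.
178 − 1·7 = 171; ÷2 gives d = 85.5 mm.

85.5 mm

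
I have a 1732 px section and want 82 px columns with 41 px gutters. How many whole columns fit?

Each extra column adds 82 + 41 = 123 px.
(1732 + 41) / 123 = 14.41, so 14 columns fit.

14 columns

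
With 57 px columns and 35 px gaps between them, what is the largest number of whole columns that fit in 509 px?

5 columns: 5·57 + 4·35 = 425 px ≤ 509.
6 columns: 517 px > 509. So 5.

5 columns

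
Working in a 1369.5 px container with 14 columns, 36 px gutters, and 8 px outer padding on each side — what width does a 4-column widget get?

Inside the margins: 1369.5 − 16 = 1353.5 px.
14c + 13·36 = 1353.5 → 14c = 885.5 → c = 63.25 px.
4 columns plus 3 gutters: 253 + 108 = 361 px.

361 px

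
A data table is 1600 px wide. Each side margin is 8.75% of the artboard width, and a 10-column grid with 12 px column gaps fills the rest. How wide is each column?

121.2 px

Margins: 8.75% × 1600 = 140 px each, so content = 1600 − 280 = 1320 px.
10c + 9·12 = 1320 → 10c = 1212 → c = 121.2 px.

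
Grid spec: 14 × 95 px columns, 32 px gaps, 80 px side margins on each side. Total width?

1906 px

Adding margins, columns and gutters: 160 + 1330 + 416 = 1906 px.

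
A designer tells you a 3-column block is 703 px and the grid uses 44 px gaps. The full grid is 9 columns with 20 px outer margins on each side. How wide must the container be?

2237 px

3c + 2·44 = 703 → 3c = 615 → c = 205 px.
Total width: 2·20 + 9·205 + 8·44 = 2237 px.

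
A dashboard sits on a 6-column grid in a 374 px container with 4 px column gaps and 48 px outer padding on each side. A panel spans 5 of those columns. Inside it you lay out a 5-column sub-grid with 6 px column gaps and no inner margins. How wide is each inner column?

Subtract both margins: 374 − 2·48 = 278 px.
6c + 5·4 = 278 → 6c = 258 → c = 43 px.
Span of 5: 5·43 + 4·4 = 215 + 16 = 231 px.
5d + 4·6 = 231 → 5d = 207 → d = 41.4 px.

41.4 px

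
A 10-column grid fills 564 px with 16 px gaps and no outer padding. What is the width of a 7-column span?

10 columns + 9 gaps: 10c + 9·16 = 564.
10c = 564 − 144 = 420, so c = 42 px.
7 columns plus 6 gaps: 294 + 96 = 390 px.

390 px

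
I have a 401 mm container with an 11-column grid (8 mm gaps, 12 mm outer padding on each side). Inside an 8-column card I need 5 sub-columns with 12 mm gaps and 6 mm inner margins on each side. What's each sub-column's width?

42.4 mm

Subtract both margins: 401 − 2·12 = 377 mm.
11 columns + 10 gaps: 11c + 10·8 = 377.
11c = 377 − 80 = 297, so c = 27 mm.
8 columns plus 7 gaps: 216 + 56 = 272 mm.
Inner content = 272 − 2·6 = 260 mm.
260 − 4·12 = 212; ÷5 gives d = 42.4 mm.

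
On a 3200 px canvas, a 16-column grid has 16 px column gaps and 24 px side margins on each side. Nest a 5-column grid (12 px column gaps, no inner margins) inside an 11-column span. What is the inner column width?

422.8 px

Subtract both margins: 3200 − 2·24 = 3152 px.
3152 − 15·16 = 2912; ÷16 gives c = 182 px.
Span of 11: 11·182 + 10·16 = 2002 + 160 = 2162 px.
Subtracting 4 column gaps of 12 leaves 2114 for 5 columns, so d = 422.8 px.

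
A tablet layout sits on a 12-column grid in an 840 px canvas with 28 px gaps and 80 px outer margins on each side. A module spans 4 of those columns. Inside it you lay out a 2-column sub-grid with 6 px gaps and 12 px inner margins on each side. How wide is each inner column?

Outer content = 840 − 2·80 = 680 px.
680 − 11·28 = 372; ÷12 gives c = 31 px.
Span of 4: 4·31 + 3·28 = 124 + 84 = 208 px.
Inner content = 208 − 2·12 = 184 px.
Subtracting 1 gap of 6 leaves 178 for 2 columns, so d = 89 px.

89 px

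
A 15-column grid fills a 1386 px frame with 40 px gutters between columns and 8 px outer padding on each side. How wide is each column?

Take off 16 px of margins, leaving 1370 px.
15c + 14·40 = 1370 → 15c = 810 → c = 54 px.

54 px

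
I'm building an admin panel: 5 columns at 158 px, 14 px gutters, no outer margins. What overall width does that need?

Summing: 790 + 56 = 846 px.

846 px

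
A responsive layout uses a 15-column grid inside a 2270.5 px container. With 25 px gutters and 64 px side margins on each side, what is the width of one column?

119.5 px

Take off 128 px of margins, leaving 2142.5 px.
15 columns + 14 gutters: 15c + 14·25 = 2142.5.
15c = 2142.5 − 350 = 1792.5, so c = 119.5 px.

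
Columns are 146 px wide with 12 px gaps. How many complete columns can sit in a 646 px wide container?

4 columns

4 columns: 4·146 + 3·12 = 620 px ≤ 646.
5 columns: 778 px > 646. So 4.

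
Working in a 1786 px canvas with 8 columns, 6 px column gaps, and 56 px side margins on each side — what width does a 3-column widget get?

624 px

Inside the margins: 1786 − 112 = 1674 px.
8c + 7·6 = 1674 → 8c = 1632 → c = 204 px.
3-column span = 3·204 + 2·6 = 624 px.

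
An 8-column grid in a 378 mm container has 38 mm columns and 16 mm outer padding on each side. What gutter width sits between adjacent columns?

6 mm

Subtract both margins: 378 − 2·16 = 346 mm.
8·38 + 7g = 346 → 7g = 42 → g = 6 mm.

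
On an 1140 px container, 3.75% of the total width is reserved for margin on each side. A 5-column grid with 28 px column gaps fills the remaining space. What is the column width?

188.5 px

1140 × (1 − 2·3.75%) = 1140 × 92.5% = 1054.5 px for the columns.
1054.5 − 4·28 = 942.5; ÷5 gives c = 188.5 px.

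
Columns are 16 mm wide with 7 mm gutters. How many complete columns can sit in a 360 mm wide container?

15 columns

Each extra column adds 16 + 7 = 23 mm.
(360 + 7) / 23 = 15.96, so 15 columns fit.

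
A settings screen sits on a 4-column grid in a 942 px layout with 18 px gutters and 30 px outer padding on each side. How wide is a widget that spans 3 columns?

Content width = 942 − 2·30 = 882 px.
4 columns + 3 gutters: 4c + 3·18 = 882.
4c = 882 − 54 = 828, so c = 207 px.
3-column span = 3·207 + 2·18 = 657 px.

657 px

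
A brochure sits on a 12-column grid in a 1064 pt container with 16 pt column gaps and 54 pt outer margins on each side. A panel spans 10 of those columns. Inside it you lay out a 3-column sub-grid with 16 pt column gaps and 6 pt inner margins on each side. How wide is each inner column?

Subtract both margins: 1064 − 2·54 = 956 pt.
12 columns + 11 column gaps: 12c + 11·16 = 956.
12c = 956 − 176 = 780, so c = 65 pt.
10 columns plus 9 column gaps: 650 + 144 = 794 pt.
Inner content = 794 − 2·6 = 782 pt.
3d + 2·16 = 782 → 3d = 750 → d = 250 pt.

250 pt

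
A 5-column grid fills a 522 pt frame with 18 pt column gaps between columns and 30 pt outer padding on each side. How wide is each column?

Content width = 522 − 2·30 = 462 pt.
5 columns + 4 column gaps: 5c + 4·18 = 462.
5c = 462 − 72 = 390, so c = 78 pt.

78 pt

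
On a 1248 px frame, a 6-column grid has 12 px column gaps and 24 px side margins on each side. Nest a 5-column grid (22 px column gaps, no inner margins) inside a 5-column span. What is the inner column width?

Subtract both margins: 1248 − 2·24 = 1200 px.
6 columns + 5 column gaps: 6c + 5·12 = 1200.
6c = 1200 − 60 = 1140, so c = 190 px.
Span of 5: 5·190 + 4·12 = 950 + 48 = 998 px.
Subtracting 4 column gaps of 22 leaves 910 for 5 columns, so d = 182 px.

182 px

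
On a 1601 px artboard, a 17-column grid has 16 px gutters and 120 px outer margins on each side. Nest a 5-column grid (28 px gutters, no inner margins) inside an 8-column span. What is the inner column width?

Inside the margins: 1601 − 240 = 1361 px.
17 columns + 16 gutters: 17c + 16·16 = 1361.
17c = 1361 − 256 = 1105, so c = 65 px.
Span of 8: 8·65 + 7·16 = 520 + 112 = 632 px.
5d + 4·28 = 632 → 5d = 520 → d = 104 px.

104 px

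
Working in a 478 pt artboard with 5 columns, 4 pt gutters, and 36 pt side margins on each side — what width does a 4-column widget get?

324 pt

Inside the margins: 478 − 72 = 406 pt.
406 − 4·4 = 390; ÷5 gives c = 78 pt.
4 columns plus 3 gutters: 312 + 12 = 324 pt.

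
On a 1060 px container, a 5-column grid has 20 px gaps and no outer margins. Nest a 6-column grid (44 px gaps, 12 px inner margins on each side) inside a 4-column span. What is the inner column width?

100 px

5c + 4·20 = 1060 → 5c = 980 → c = 196 px.
Span of 4: 4·196 + 3·20 = 784 + 60 = 844 px.
Inner content = 844 − 2·12 = 820 px.
820 − 5·44 = 600; ÷6 gives d = 100 px.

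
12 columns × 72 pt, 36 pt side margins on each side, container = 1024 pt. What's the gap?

Take off 72 pt of margins, leaving 952 pt.
12·72 + 11g = 952 → 11g = 88 → g = 8 pt.

8 pt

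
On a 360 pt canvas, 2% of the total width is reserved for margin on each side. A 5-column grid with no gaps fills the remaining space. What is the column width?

360 × (1 − 2·2%) = 360 × 96% = 345.6 pt for the columns.
345.6 / 5 = 69.12 pt per column.

69.12 pt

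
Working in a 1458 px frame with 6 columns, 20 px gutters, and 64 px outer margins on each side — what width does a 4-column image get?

880 px

Content width = 1458 − 2·64 = 1330 px.
6c + 5·20 = 1330 → 6c = 1230 → c = 205 px.
Span of 4: 4·205 + 3·20 = 820 + 60 = 880 px.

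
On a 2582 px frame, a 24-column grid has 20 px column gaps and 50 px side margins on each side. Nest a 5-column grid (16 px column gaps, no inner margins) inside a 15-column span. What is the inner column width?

295.95 px

Outer content = 2582 − 2·50 = 2482 px.
Subtracting 23 column gaps of 20 leaves 2022 for 24 columns, so c = 84.25 px.
15-column span = 15·84.25 + 14·20 = 1543.75 px.
5 columns + 4 column gaps: 5d + 4·16 = 1543.75.
5d = 1543.75 − 64 = 1479.75, so d = 295.95 px.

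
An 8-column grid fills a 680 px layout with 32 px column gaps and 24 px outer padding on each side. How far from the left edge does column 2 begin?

Subtract both margins: 680 − 2·24 = 632 px.
632 − 7·32 = 408; ÷8 gives c = 51 px.
Before column 2: the margin + 1 column + 1 column gap.
Offset = 24 + 1·(51 + 32) = 24 + 83 = 107 px.

107 px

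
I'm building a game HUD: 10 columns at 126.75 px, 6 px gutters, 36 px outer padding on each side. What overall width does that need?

Adding margins, columns and gutters: 72 + 1267.5 + 54 = 1393.5 px.

1393.5 px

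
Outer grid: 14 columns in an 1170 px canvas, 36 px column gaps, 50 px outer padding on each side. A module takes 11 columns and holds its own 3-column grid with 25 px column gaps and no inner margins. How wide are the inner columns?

261 px

Subtract both margins: 1170 − 2·50 = 1070 px.
14 columns + 13 column gaps: 14c + 13·36 = 1070.
14c = 1070 − 468 = 602, so c = 43 px.
11 columns plus 10 column gaps: 473 + 360 = 833 px.
833 − 2·25 = 783; ÷3 gives d = 261 px.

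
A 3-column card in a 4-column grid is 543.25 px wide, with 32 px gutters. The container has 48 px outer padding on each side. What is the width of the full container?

3c + 2·32 = 543.25 → 3c = 479.25 → c = 159.75 px.
Total width: 2·48 + 4·159.75 + 3·32 = 831 px.

831 px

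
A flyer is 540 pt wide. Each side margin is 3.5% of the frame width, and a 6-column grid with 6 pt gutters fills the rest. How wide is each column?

78.7 pt

Each margin = 3.5% of 540 = 18.9 pt; content = 540 − 2·18.9 = 502.2 pt.
6 columns + 5 gutters: 6c + 5·6 = 502.2.
6c = 502.2 − 30 = 472.2, so c = 78.7 pt.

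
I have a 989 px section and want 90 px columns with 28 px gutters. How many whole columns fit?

8 columns

8 columns: 8·90 + 7·28 = 916 px ≤ 989.
9 columns: 1034 px > 989. So 8.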